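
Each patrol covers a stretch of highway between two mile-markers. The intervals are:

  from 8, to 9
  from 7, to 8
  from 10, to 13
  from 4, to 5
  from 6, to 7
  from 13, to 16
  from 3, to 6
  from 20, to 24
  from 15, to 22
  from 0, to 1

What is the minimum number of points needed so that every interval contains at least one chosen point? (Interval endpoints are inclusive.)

Sort by right endpoint; whenever an interval is uncovered, place a point at its right end.
Sorted: [0,1] [4,5] [3,6] [6,7] [7,8] [8,9] [10,13] [13,16] [15,22] [20,24]
{[0,1]} hit by 1; {[4,5],[3,6]} hit by 5; {[6,7],[7,8]} hit by 7; {[8,9]} hit by 9; {[10,13],[13,16]} hit by 13; {[15,22],[20,24]} hit by 22.
Points: 1, 5, 7, 9, 13, 22 (6 total).

6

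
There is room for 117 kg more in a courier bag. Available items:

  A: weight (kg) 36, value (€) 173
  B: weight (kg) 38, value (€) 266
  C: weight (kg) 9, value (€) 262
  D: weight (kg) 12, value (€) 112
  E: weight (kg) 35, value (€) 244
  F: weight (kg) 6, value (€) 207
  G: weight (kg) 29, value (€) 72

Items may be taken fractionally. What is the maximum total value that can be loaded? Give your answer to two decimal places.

Sort by value per unit weight and fill in that order.
Order: F (207/6=34.50) > C (262/9=29.11) > D (112/12=9.33) > B (266/38=7.00) > E (244/35=6.97) > A (173/36=4.81) > G (72/29=2.48)
Fill: take F (6 @ 207) → take C (9 @ 262) → take D (12 @ 112) → take B (38 @ 266) → take E (35 @ 244) → take 17/36 of A → 81.69; 117/117 used.
Total value = 1172.69

1172.69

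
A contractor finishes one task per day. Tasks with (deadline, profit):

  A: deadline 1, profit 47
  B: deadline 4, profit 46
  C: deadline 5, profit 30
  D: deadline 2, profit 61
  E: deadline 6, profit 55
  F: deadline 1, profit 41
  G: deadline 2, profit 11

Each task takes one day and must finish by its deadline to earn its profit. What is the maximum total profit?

239

By profit: D(d2,61), E(d6,55), A(d1,47), B(d4,46), F(d1,41), C(d5,30), G(d2,11)
D→slot 2; E→slot 6; A→slot 1; B→slot 4; F skipped; C→slot 5; G skipped.
Profit = 47 + 61 + 46 + 30 + 55 = 239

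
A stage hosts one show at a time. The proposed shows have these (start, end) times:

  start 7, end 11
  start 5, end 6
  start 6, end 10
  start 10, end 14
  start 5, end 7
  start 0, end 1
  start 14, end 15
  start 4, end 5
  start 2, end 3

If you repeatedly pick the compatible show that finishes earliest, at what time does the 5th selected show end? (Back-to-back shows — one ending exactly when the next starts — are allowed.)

Sorted by end: (0,1)  (2,3)  (4,5)  (5,6)  (5,7)  (6,10)  (7,11)  (10,14)  (14,15)
take (0,1); take (2,3); take (4,5); take (5,6); skip (5,7); take (6,10); skip (7,11); take (10,14); take (14,15).
Selected: (0,1) (2,3) (4,5) (5,6) (6,10) (10,14) (14,15)

10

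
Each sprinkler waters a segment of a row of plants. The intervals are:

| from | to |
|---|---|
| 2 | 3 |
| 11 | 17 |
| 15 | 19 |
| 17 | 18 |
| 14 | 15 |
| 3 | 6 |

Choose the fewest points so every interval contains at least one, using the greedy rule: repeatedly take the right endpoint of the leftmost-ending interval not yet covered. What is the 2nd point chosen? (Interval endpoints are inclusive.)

Sorted: [2,3] [3,6] [14,15] [11,17] [17,18] [15,19]
{[2,3],[3,6]} hit by 3; {[14,15],[11,17]} hit by 15; {[17,18],[15,19]} hit by 18.
Points: 3, 15, 18 (3 total).

15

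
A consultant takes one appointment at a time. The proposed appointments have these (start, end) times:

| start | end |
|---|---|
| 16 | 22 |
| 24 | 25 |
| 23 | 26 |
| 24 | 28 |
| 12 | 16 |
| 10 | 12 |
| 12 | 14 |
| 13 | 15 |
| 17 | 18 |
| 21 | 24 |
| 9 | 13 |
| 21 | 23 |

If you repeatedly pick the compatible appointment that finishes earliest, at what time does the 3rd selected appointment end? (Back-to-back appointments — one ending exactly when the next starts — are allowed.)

Sorted by end: (10,12)  (9,13)  (12,14)  (13,15)  (12,16)  (17,18)  (16,22)  (21,23)  (21,24)  (24,25)  (23,26)  (24,28)
take (10,12); skip (9,13); take (12,14); skip (13,15); take (17,18); take (21,23); skip (21,24); take (24,25); skip (23,26).
Selected: (10,12) (12,14) (17,18) (21,23) (24,25)

18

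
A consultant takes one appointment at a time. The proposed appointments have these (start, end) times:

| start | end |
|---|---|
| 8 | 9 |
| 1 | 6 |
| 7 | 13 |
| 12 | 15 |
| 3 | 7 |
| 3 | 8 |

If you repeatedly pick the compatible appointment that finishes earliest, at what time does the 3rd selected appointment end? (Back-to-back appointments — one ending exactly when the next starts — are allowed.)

15

Sort by end time and greedily take each interval whose start is ≥ the last chosen end.
Sorted by end: (1,6)  (3,7)  (3,8)  (8,9)  (7,13)  (12,15)
take (1,6); take (8,9); take (12,15).
Selected: (1,6) (8,9) (12,15)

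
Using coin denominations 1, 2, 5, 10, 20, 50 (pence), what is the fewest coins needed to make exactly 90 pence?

3

Use the largest denomination that fits, subtract, and repeat.
90 = 1×50 + 2×20
Total coins = 1 + 2 = 3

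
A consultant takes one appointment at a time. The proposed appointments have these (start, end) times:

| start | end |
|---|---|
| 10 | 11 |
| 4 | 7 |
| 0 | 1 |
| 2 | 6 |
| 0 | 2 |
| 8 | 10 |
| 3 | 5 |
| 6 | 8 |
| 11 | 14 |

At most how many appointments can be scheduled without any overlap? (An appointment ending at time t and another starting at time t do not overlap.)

6

By end time: (0,1), (0,2), (3,5), (2,6), (4,7), (6,8), (8,10), (10,11), (11,14).
Pick (0,1); next start ≥ 1 → (3,5); next start ≥ 5 → (6,8); next start ≥ 8 → (8,10); next start ≥ 10 → (10,11); next start ≥ 11 → (11,14).
Selected 6 appointments.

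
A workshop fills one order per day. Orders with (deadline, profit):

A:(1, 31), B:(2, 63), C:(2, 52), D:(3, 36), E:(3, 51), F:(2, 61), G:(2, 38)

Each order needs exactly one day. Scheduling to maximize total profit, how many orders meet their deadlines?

3

Take jobs in profit order; each goes to the latest open slot no later than its deadline.
Profit order: B=63 F=61 C=52 E=51 G=38 D=36 A=31
Assign: B→slot 2, F→slot 1, C skipped, E→slot 3, G skipped, D skipped, A skipped.
Slots: [1:F] [2:B] [3:E]
3 of 7 scheduled.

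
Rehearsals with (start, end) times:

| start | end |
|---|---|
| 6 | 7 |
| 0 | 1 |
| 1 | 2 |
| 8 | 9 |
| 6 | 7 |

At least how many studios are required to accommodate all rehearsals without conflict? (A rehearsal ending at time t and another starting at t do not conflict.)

2

starts: [0, 1, 6, 6, 8]
ends:   [1, 2, 7, 7, 9]
s0→1 e1→0 s1→1 e2→0 s6→1 s6→2  — peak 2.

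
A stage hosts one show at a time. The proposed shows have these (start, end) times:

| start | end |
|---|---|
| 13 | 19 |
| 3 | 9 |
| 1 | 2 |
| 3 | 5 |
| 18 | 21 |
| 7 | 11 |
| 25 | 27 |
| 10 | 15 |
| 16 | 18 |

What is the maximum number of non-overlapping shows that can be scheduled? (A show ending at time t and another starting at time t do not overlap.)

Order by finish time; keep every interval that doesn't clash with the previous kept one.
By end time: (1,2), (3,5), (3,9), (7,11), (10,15), (16,18), (13,19), (18,21), (25,27).
Pick (1,2); next start ≥ 2 → (3,5); next start ≥ 5 → (7,11); next start ≥ 11 → (16,18); next start ≥ 18 → (18,21); next start ≥ 21 → (25,27).
Selected 6 shows.

6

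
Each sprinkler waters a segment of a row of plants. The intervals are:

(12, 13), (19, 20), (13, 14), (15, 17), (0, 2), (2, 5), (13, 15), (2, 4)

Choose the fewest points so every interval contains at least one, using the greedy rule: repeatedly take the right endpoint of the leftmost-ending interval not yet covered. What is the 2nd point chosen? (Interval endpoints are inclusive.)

13

By right end: [0,2]  [2,4]  [2,5]  [12,13]  [13,14]  [13,15]  [15,17]  [19,20]
[0,2] uncovered → point at 2; [12,13] uncovered → point at 13; [15,17] uncovered → point at 17; [19,20] uncovered → point at 20.
Points: 2, 13, 17, 20 (4 total).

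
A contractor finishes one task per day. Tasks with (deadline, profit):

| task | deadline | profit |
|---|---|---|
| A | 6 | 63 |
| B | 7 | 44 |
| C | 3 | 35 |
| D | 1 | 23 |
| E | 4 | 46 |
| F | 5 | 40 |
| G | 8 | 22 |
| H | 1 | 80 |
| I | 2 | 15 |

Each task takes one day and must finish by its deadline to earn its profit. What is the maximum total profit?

Sort by profit descending; place each in the latest free slot ≤ its deadline.
By profit: H(d1,80), A(d6,63), E(d4,46), B(d7,44), F(d5,40), C(d3,35), D(d1,23), G(d8,22), I(d2,15)
H→slot 1; A→slot 6; E→slot 4; B→slot 7; F→slot 5; C→slot 3; D skipped; G→slot 8; I→slot 2.
Profit = 80 + 15 + 35 + 46 + 40 + 63 + 44 + 22 = 345

345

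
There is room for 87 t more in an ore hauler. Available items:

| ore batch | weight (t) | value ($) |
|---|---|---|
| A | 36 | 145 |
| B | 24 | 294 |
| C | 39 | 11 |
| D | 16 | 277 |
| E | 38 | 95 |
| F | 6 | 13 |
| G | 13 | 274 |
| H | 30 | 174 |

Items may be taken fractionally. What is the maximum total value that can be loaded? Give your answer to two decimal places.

Order: G (274/13=21.08) > D (277/16=17.31) > B (294/24=12.25) > H (174/30=5.80) > A (145/36=4.03) > E (95/38=2.50) > F (13/6=2.17) > C (11/39=0.28)
Fill: take G (13 @ 274) → take D (16 @ 277) → take B (24 @ 294) → take H (30 @ 174) → take 4/36 of A → 16.11; 87/87 used.
Total value = 1035.11

1035.11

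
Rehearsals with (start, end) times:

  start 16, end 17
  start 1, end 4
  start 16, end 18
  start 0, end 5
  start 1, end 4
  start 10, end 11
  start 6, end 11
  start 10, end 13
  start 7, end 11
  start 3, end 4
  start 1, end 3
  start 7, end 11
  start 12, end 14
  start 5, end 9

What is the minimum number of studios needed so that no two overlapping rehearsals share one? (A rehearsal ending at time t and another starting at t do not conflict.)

Count concurrent intervals with a sweep; the peak is the room count.
Events (time:±→running): 0:+→1 1:+→2 1:+→3 1:+→4 3:-→3 3:+→4 4:-→3 4:-→2 4:-→1 5:-→0 5:+→1 6:+→2 7:+→3 7:+→4 9:-→3 10:+→4 10:+→5 … peak 5.

5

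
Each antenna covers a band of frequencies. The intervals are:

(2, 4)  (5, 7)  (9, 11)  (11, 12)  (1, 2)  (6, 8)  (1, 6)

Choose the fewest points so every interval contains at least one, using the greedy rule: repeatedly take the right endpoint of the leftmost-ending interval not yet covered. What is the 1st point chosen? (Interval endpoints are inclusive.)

Sort by right endpoint; whenever an interval is uncovered, place a point at its right end.
By right end: [1,2]  [2,4]  [1,6]  [5,7]  [6,8]  [9,11]  [11,12]
[1,2] uncovered → point at 2; [5,7] uncovered → point at 7; [9,11] uncovered → point at 11.
Points: 2, 7, 11 (3 total).

2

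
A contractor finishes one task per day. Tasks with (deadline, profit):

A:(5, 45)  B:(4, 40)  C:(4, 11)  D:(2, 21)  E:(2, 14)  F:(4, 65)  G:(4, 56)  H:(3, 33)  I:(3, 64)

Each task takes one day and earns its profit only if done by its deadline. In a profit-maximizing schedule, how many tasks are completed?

Take jobs in profit order; each goes to the latest open slot no later than its deadline.
By profit: F(d4,65), I(d3,64), G(d4,56), A(d5,45), B(d4,40), H(d3,33), D(d2,21), E(d2,14), C(d4,11)
F→slot 4; I→slot 3; G→slot 2; A→slot 5; B→slot 1; H skipped; D skipped; E skipped; C skipped.
5 of 9 scheduled.

5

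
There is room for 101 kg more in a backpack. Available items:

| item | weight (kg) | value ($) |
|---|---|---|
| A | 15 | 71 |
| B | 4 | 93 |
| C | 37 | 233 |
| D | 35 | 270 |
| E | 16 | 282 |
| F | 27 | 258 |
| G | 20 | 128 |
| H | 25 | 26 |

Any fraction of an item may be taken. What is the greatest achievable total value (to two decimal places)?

Order: B (93/4=23.25) > E (282/16=17.62) > F (258/27=9.56) > D (270/35=7.71) > G (128/20=6.40) > C (233/37=6.30) > A (71/15=4.73) > H (26/25=1.04)
Fill: take B (4 @ 93) → take E (16 @ 282) → take F (27 @ 258) → take D (35 @ 270) → take 19/20 of G → 121.60; 101/101 used.
Total value = 1024.60

1024.60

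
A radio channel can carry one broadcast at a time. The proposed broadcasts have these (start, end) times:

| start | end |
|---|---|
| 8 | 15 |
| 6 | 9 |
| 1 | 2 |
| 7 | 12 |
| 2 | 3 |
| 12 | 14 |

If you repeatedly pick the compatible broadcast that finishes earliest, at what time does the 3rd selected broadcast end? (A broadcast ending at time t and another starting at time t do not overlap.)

Sorted by end: (1,2)  (2,3)  (6,9)  (7,12)  (12,14)  (8,15)
take (1,2); take (2,3); take (6,9); take (12,14).
Selected: (1,2) (2,3) (6,9) (12,14)

9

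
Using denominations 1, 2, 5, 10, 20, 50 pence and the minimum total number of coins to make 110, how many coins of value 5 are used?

0

110 = 2×50 + 1×10
Count of 5: 0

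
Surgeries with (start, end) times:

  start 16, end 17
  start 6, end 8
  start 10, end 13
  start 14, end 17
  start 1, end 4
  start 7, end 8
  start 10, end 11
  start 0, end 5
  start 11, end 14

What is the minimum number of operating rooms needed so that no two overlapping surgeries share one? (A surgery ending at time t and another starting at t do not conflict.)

2

The answer is the maximum number of intervals overlapping at any instant.
starts: [0, 1, 6, 7, 10, 10, 11, 14, 16]
ends:   [4, 5, 8, 8, 11, 13, 14, 17, 17]
s0→1 s1→2  — peak 2.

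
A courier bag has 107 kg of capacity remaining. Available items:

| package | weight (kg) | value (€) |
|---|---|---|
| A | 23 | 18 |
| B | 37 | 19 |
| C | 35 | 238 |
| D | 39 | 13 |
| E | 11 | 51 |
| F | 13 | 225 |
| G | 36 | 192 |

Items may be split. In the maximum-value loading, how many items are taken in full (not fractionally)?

4

Greedy by value/weight ratio, highest first.
Ratios (sorted): F 17.31, C 6.80, G 5.33, E 4.64, A 0.78, B 0.51, D 0.33
take F (13 @ 225); take C (35 @ 238); take G (36 @ 192); take E (11 @ 51); take 12/23 of A → 9.39. Capacity used 107/107.
4 item(s) taken whole; one partial (take 12/23 of A).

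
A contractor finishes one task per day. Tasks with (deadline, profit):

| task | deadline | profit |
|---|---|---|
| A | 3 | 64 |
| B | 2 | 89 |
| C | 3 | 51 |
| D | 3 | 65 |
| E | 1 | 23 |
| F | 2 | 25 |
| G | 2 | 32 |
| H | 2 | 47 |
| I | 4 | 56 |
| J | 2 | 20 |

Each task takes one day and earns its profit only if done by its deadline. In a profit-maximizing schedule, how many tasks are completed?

Take jobs in profit order; each goes to the latest open slot no later than its deadline.
By profit: B(d2,89), D(d3,65), A(d3,64), I(d4,56), C(d3,51), H(d2,47), G(d2,32), F(d2,25), E(d1,23), J(d2,20)
B→slot 2; D→slot 3; A→slot 1; I→slot 4; C skipped; H skipped; G skipped; F skipped; E skipped; J skipped.
4 of 10 scheduled.

4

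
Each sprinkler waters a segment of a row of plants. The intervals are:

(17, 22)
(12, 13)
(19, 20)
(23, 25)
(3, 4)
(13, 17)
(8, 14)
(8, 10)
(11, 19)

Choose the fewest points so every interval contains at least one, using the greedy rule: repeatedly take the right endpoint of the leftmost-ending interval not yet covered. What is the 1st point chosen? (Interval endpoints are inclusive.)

By right end: [3,4]  [8,10]  [12,13]  [8,14]  [13,17]  [11,19]  [19,20]  [17,22]  [23,25]
[3,4] uncovered → point at 4; [8,10] uncovered → point at 10; [12,13] uncovered → point at 13; [19,20] uncovered → point at 20; [23,25] uncovered → point at 25.
Points: 4, 10, 13, 20, 25 (5 total).

4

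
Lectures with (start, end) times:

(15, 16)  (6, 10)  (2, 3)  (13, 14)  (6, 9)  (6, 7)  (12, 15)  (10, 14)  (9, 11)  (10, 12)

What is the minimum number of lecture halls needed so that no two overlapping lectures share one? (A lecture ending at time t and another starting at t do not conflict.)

Count concurrent intervals with a sweep; the peak is the room count.
Events (time:±→running): 2:+→1 3:-→0 6:+→1 6:+→2 6:+→3 … peak 3.

3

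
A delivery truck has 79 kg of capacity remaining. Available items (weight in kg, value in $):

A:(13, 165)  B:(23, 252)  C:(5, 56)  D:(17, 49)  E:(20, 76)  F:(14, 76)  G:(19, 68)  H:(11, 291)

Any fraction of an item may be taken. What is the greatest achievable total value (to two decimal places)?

Ratios (sorted): H 26.45, A 12.69, C 11.20, B 10.96, F 5.43, E 3.80, G 3.58, D 2.88
take H (11 @ 291); take A (13 @ 165); take C (5 @ 56); take B (23 @ 252); take F (14 @ 76); take 13/20 of E → 49.40. Capacity used 79/79.
Total value = 889.40

889.40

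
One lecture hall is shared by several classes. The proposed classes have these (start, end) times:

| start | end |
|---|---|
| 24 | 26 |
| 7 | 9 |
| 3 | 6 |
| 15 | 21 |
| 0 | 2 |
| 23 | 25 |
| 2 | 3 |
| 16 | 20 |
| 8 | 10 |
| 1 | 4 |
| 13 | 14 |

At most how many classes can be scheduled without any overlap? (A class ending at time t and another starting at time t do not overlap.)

7

By end time: (0,2), (2,3), (1,4), (3,6), (7,9), (8,10), (13,14), (16,20), (15,21), (23,25), (24,26).
Pick (0,2); next start ≥ 2 → (2,3); next start ≥ 3 → (3,6); next start ≥ 6 → (7,9); next start ≥ 9 → (13,14); next start ≥ 14 → (16,20); next start ≥ 20 → (23,25).
Selected 7 classes.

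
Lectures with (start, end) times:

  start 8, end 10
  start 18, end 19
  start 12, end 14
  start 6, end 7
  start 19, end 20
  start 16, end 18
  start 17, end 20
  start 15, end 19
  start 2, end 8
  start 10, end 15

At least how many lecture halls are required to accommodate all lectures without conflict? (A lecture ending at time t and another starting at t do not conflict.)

3

The answer is the maximum number of intervals overlapping at any instant.
Events (time:±→running): 2:+→1 6:+→2 7:-→1 8:-→0 8:+→1 10:-→0 10:+→1 12:+→2 14:-→1 15:-→0 15:+→1 16:+→2 17:+→3 … peak 3.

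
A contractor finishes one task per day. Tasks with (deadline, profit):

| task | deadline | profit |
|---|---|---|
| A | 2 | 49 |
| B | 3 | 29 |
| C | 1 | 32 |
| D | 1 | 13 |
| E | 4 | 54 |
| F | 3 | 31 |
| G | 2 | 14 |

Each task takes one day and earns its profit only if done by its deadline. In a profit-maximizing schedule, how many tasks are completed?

Profit order: E=54 A=49 C=32 F=31 B=29 G=14 D=13
Assign: E→slot 4, A→slot 2, C→slot 1, F→slot 3, B skipped, G skipped, D skipped.
Slots: [1:C] [2:A] [3:F] [4:E]
4 of 7 scheduled.

4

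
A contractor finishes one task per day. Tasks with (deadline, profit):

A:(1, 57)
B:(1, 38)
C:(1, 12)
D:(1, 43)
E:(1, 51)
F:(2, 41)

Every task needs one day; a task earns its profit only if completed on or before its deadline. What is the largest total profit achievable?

98

Take jobs in profit order; each goes to the latest open slot no later than its deadline.
By profit: A(d1,57), E(d1,51), D(d1,43), F(d2,41), B(d1,38), C(d1,12)
A→slot 1; E skipped; D skipped; F→slot 2; B skipped; C skipped.
Profit = 57 + 41 = 98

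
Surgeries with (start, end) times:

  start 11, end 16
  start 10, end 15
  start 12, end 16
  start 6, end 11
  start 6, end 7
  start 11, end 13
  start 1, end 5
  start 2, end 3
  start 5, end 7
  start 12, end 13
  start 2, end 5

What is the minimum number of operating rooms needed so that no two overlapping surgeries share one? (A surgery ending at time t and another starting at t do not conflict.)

starts: [1, 2, 2, 5, 6, 6, 10, 11, 11, 12, 12]
ends:   [3, 5, 5, 7, 7, 11, 13, 13, 15, 16, 16]
s1→1 s2→2 s2→3 e3→2 e5→1 e5→0 s5→1 s6→2 s6→3 e7→2 e7→1 s10→2 e11→1 s11→2 s11→3 s12→4 s12→5  — peak 5.

5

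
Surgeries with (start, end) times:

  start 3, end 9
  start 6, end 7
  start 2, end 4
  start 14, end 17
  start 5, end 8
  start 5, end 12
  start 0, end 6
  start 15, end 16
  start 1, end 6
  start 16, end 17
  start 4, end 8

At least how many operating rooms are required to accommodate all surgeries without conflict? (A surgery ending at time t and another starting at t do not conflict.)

starts: [0, 1, 2, 3, 4, 5, 5, 6, 14, 15, 16]
ends:   [4, 6, 6, 7, 8, 8, 9, 12, 16, 17, 17]
s0→1 s1→2 s2→3 s3→4 e4→3 s4→4 s5→5 s5→6  — peak 6.

6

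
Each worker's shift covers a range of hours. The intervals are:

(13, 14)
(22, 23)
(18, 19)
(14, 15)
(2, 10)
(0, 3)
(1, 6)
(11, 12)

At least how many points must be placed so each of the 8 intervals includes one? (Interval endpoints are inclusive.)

5

Process intervals by earliest right end; each time one isn't hit yet, stab at its right endpoint.
By right end: [0,3]  [1,6]  [2,10]  [11,12]  [13,14]  [14,15]  [18,19]  [22,23]
[0,3] uncovered → point at 3; [11,12] uncovered → point at 12; [13,14] uncovered → point at 14; [18,19] uncovered → point at 19; [22,23] uncovered → point at 23.
Points: 3, 12, 14, 19, 23 (5 total).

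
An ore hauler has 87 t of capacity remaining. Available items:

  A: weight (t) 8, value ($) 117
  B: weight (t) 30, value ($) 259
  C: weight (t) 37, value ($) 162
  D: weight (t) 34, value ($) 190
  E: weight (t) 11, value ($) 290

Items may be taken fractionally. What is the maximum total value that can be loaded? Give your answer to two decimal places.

873.51

Sort by value per unit weight and fill in that order.
Order: E (290/11=26.36) > A (117/8=14.62) > B (259/30=8.63) > D (190/34=5.59) > C (162/37=4.38)
Fill: take E (11 @ 290) → take A (8 @ 117) → take B (30 @ 259) → take D (34 @ 190) → take 4/37 of C → 17.51; 87/87 used.
Total value = 873.51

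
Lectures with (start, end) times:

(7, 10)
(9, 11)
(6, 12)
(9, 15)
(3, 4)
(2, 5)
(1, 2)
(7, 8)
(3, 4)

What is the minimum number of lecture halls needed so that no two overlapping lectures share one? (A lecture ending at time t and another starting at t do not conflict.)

4

Events (time:±→running): 1:+→1 2:-→0 2:+→1 3:+→2 3:+→3 4:-→2 4:-→1 5:-→0 6:+→1 7:+→2 7:+→3 8:-→2 9:+→3 9:+→4 … peak 4.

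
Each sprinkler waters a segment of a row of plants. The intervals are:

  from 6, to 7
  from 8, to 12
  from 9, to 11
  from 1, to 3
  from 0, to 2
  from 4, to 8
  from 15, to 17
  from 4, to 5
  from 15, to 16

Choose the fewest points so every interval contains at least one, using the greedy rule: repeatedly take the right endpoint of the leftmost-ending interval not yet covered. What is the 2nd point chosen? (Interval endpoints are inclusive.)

Sorted: [0,2] [1,3] [4,5] [6,7] [4,8] [9,11] [8,12] [15,16] [15,17]
{[0,2],[1,3]} hit by 2; {[4,5]} hit by 5; {[6,7],[4,8]} hit by 7; {[9,11],[8,12]} hit by 11; {[15,16],[15,17]} hit by 16.
Points: 2, 5, 7, 11, 16 (5 total).

5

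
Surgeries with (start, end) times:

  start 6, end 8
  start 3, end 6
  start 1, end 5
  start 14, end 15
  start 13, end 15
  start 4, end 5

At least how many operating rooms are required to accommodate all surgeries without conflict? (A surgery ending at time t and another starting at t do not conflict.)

3

Count concurrent intervals with a sweep; the peak is the room count.
starts: [1, 3, 4, 6, 13, 14]
ends:   [5, 5, 6, 8, 15, 15]
s1→1 s3→2 s4→3  — peak 3.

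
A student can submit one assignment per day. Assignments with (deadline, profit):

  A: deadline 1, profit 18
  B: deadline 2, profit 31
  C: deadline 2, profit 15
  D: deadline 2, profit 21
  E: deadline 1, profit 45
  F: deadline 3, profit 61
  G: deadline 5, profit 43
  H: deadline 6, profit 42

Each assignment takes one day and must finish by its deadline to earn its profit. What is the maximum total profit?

222

Sort by profit descending; place each in the latest free slot ≤ its deadline.
Profit order: F=61 E=45 G=43 H=42 B=31 D=21 A=18 C=15
Assign: F→slot 3, E→slot 1, G→slot 5, H→slot 6, B→slot 2, D skipped, A skipped, C skipped.
Slots: [1:E] [2:B] [3:F] [5:G] [6:H]
Profit = 45 + 31 + 61 + 43 + 42 = 222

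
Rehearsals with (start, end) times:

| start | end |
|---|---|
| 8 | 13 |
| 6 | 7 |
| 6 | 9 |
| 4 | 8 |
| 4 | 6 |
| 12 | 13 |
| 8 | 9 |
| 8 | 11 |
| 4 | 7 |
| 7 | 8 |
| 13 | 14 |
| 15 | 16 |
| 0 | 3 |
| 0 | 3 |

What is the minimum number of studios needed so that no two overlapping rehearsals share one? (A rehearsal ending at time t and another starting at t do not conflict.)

4

Count concurrent intervals with a sweep; the peak is the room count.
Events (time:±→running): 0:+→1 0:+→2 3:-→1 3:-→0 4:+→1 4:+→2 4:+→3 6:-→2 6:+→3 6:+→4 … peak 4.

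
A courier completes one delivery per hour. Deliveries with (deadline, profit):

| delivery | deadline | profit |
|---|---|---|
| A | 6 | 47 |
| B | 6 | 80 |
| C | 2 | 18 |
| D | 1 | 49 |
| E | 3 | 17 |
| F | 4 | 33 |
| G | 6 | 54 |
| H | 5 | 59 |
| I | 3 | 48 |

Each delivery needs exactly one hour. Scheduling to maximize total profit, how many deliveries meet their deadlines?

6

Take jobs in profit order; each goes to the latest open slot no later than its deadline.
By profit: B(d6,80), H(d5,59), G(d6,54), D(d1,49), I(d3,48), A(d6,47), F(d4,33), C(d2,18), E(d3,17)
B→slot 6; H→slot 5; G→slot 4; D→slot 1; I→slot 3; A→slot 2; F skipped; C skipped; E skipped.
6 of 9 scheduled.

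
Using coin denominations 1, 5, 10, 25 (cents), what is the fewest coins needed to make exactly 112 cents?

7

Use the largest denomination that fits, subtract, and repeat.
112 = 4×25 + 1×10 + 2×1
Total coins = 4 + 1 + 2 = 7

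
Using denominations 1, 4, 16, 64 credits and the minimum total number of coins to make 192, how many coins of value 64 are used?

Use the largest denomination that fits, subtract, and repeat.
192 − 3×64→0
Count of 64: 3

3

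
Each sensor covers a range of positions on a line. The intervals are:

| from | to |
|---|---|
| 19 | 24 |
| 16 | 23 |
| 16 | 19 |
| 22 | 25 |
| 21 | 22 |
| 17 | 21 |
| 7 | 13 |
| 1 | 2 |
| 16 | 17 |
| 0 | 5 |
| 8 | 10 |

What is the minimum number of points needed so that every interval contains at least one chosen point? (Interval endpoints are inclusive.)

By right end: [1,2]  [0,5]  [8,10]  [7,13]  [16,17]  [16,19]  [17,21]  [21,22]  [16,23]  [19,24]  [22,25]
[1,2] uncovered → point at 2; [8,10] uncovered → point at 10; [16,17] uncovered → point at 17; [21,22] uncovered → point at 22.
Points: 2, 10, 17, 22 (4 total).

4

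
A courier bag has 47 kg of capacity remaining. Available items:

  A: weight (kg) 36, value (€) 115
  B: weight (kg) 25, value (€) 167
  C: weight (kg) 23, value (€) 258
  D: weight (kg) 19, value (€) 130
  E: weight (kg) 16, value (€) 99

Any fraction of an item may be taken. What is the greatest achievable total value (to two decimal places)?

421.40

Sort by value per unit weight and fill in that order.
Order: C (258/23=11.22) > D (130/19=6.84) > B (167/25=6.68) > E (99/16=6.19) > A (115/36=3.19)
Fill: take C (23 @ 258) → take D (19 @ 130) → take 5/25 of B → 33.40; 47/47 used.
Total value = 421.40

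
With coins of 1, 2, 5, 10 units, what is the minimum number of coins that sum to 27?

4

27 = 2×10 + 1×5 + 1×2
Total coins = 2 + 1 + 1 = 4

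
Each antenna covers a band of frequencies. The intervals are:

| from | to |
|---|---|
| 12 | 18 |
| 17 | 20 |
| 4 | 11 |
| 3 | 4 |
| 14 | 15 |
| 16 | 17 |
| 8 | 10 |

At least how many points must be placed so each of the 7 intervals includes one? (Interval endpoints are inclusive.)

4

Process intervals by earliest right end; each time one isn't hit yet, stab at its right endpoint.
Sorted: [3,4] [8,10] [4,11] [14,15] [16,17] [12,18] [17,20]
{[3,4]} hit by 4; {[8,10],[4,11]} hit by 10; {[14,15]} hit by 15; {[16,17],[12,18],[17,20]} hit by 17.
Points: 4, 10, 15, 17 (4 total).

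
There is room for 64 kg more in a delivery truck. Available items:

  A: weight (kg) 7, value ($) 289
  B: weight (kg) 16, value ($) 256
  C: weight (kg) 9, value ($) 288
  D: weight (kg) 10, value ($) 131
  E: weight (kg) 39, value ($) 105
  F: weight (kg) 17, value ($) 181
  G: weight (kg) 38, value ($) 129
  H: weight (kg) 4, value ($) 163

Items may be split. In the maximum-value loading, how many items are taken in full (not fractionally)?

Greedy by value/weight ratio, highest first.
Order: A (289/7=41.29) > H (163/4=40.75) > C (288/9=32.00) > B (256/16=16.00) > D (131/10=13.10) > F (181/17=10.65) > G (129/38=3.39) > E (105/39=2.69)
Fill: take A (7 @ 289) → take H (4 @ 163) → take C (9 @ 288) → take B (16 @ 256) → take D (10 @ 131) → take F (17 @ 181) → take 1/38 of G → 3.39; 64/64 used.
6 item(s) taken whole; one partial (take 1/38 of G).

6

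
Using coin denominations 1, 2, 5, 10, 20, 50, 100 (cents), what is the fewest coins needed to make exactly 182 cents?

5

Use the largest denomination that fits, subtract, and repeat.
182 − 1×100→82 − 1×50→32 − 1×20→12 − 1×10→2 − 1×2→0
Total coins = 1 + 1 + 1 + 1 + 1 = 5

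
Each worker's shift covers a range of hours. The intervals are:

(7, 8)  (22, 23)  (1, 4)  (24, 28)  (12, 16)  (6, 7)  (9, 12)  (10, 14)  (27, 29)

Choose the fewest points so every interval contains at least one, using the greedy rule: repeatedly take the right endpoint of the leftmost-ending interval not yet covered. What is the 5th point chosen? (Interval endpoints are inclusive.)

Process intervals by earliest right end; each time one isn't hit yet, stab at its right endpoint.
By right end: [1,4]  [6,7]  [7,8]  [9,12]  [10,14]  [12,16]  [22,23]  [24,28]  [27,29]
[1,4] uncovered → point at 4; [6,7] uncovered → point at 7; [9,12] uncovered → point at 12; [22,23] uncovered → point at 23; [24,28] uncovered → point at 28.
Points: 4, 7, 12, 23, 28 (5 total).

28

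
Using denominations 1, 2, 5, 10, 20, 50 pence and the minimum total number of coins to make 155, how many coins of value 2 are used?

0

155 − 3×50→5 − 1×5→0
Count of 2: 0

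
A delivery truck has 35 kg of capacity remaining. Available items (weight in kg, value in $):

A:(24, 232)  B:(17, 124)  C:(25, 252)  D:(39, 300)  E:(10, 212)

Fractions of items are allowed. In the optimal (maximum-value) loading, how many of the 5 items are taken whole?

2

Ratios (sorted): E 21.20, C 10.08, A 9.67, D 7.69, B 7.29
take E (10 @ 212); take C (25 @ 252). Capacity used 35/35.
2 item(s) taken whole.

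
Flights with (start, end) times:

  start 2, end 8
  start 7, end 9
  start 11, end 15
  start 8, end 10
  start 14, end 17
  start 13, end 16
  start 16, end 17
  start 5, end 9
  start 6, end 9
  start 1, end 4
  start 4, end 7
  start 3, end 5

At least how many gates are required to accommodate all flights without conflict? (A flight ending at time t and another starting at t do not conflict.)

4

Events (time:±→running): 1:+→1 2:+→2 3:+→3 4:-→2 4:+→3 5:-→2 5:+→3 6:+→4 … peak 4.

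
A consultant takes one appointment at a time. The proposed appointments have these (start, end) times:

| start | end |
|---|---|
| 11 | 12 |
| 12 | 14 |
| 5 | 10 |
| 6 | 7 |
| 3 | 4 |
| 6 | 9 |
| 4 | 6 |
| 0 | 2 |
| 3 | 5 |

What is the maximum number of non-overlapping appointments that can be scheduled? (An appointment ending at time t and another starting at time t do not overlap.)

Sorted by end: (0,2)  (3,4)  (3,5)  (4,6)  (6,7)  (6,9)  (5,10)  (11,12)  (12,14)
take (0,2); take (3,4); skip (3,5); take (4,6); take (6,7); skip (6,9); take (11,12); take (12,14).
Selected 6 appointments.

6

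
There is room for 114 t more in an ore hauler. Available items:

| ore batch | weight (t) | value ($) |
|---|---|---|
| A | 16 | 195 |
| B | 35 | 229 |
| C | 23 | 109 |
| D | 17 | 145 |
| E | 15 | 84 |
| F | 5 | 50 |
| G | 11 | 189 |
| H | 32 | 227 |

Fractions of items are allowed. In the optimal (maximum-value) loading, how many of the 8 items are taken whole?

Order: G (189/11=17.18) > A (195/16=12.19) > F (50/5=10.00) > D (145/17=8.53) > H (227/32=7.09) > B (229/35=6.54) > E (84/15=5.60) > C (109/23=4.74)
Fill: take G (11 @ 189) → take A (16 @ 195) → take F (5 @ 50) → take D (17 @ 145) → take H (32 @ 227) → take 33/35 of B → 215.91; 114/114 used.
5 item(s) taken whole; one partial (take 33/35 of B).

5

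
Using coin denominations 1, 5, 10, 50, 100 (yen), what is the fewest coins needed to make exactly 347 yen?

347 − 3×100→47 − 4×10→7 − 1×5→2 − 2×1→0
Total coins = 3 + 4 + 1 + 2 = 10

10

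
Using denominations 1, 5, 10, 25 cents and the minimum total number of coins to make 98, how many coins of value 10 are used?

2

Use the largest denomination that fits, subtract, and repeat.
98 − 3×25→23 − 2×10→3 − 3×1→0
Count of 10: 2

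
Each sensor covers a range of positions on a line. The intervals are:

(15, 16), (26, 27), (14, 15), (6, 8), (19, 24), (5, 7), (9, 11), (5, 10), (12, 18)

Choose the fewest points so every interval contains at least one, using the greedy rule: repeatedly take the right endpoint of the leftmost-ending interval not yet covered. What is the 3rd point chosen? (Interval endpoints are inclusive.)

Sorted: [5,7] [6,8] [5,10] [9,11] [14,15] [15,16] [12,18] [19,24] [26,27]
{[5,7],[6,8],[5,10]} hit by 7; {[9,11]} hit by 11; {[14,15],[15,16],[12,18]} hit by 15; {[19,24]} hit by 24; {[26,27]} hit by 27.
Points: 7, 11, 15, 24, 27 (5 total).

15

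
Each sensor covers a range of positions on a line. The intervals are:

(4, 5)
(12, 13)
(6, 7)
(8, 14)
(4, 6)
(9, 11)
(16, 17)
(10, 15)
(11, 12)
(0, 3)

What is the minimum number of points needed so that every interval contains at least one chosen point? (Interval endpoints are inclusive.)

6

By right end: [0,3]  [4,5]  [4,6]  [6,7]  [9,11]  [11,12]  [12,13]  [8,14]  [10,15]  [16,17]
[0,3] uncovered → point at 3; [4,5] uncovered → point at 5; [6,7] uncovered → point at 7; [9,11] uncovered → point at 11; [12,13] uncovered → point at 13; [16,17] uncovered → point at 17.
Points: 3, 5, 7, 11, 13, 17 (6 total).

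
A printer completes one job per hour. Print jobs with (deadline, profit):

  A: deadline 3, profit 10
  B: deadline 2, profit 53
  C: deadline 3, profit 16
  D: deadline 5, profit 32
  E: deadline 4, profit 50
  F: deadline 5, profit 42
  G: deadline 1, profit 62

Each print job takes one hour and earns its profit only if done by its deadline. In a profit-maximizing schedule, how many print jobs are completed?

5

By profit: G(d1,62), B(d2,53), E(d4,50), F(d5,42), D(d5,32), C(d3,16), A(d3,10)
G→slot 1; B→slot 2; E→slot 4; F→slot 5; D→slot 3; C skipped; A skipped.
5 of 7 scheduled.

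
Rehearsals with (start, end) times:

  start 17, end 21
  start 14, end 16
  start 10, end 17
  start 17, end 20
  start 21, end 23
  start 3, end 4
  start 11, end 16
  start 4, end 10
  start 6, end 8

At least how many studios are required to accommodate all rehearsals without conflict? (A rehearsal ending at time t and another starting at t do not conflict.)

starts: [3, 4, 6, 10, 11, 14, 17, 17, 21]
ends:   [4, 8, 10, 16, 16, 17, 20, 21, 23]
s3→1 e4→0 s4→1 s6→2 e8→1 e10→0 s10→1 s11→2 s14→3  — peak 3.

3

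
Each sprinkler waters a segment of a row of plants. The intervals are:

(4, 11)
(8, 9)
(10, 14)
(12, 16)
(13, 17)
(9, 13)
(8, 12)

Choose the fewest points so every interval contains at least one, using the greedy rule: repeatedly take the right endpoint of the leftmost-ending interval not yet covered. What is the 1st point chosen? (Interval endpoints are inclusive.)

9

Sort by right endpoint; whenever an interval is uncovered, place a point at its right end.
Sorted: [8,9] [4,11] [8,12] [9,13] [10,14] [12,16] [13,17]
{[8,9],[4,11],[8,12],[9,13]} hit by 9; {[10,14],[12,16],[13,17]} hit by 14.
Points: 9, 14 (2 total).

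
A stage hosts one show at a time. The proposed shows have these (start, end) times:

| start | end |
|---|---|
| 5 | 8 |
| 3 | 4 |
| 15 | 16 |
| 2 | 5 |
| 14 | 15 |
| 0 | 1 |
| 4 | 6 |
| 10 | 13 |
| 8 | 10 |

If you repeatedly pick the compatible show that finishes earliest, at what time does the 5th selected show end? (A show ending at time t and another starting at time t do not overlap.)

Order by finish time; keep every interval that doesn't clash with the previous kept one.
By end time: (0,1), (3,4), (2,5), (4,6), (5,8), (8,10), (10,13), (14,15), (15,16).
Pick (0,1); next start ≥ 1 → (3,4); next start ≥ 4 → (4,6); next start ≥ 6 → (8,10); next start ≥ 10 → (10,13); next start ≥ 13 → (14,15); next start ≥ 15 → (15,16).
Selected: (0,1) (3,4) (4,6) (8,10) (10,13) (14,15) (15,16)

13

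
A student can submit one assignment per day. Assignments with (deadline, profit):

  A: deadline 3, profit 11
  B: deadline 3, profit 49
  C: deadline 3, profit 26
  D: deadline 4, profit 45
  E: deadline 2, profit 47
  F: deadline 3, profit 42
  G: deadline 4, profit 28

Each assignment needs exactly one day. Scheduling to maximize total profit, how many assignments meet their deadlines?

4

Take jobs in profit order; each goes to the latest open slot no later than its deadline.
Profit order: B=49 E=47 D=45 F=42 G=28 C=26 A=11
Assign: B→slot 3, E→slot 2, D→slot 4, F→slot 1, G skipped, C skipped, A skipped.
Slots: [1:F] [2:E] [3:B] [4:D]
4 of 7 scheduled.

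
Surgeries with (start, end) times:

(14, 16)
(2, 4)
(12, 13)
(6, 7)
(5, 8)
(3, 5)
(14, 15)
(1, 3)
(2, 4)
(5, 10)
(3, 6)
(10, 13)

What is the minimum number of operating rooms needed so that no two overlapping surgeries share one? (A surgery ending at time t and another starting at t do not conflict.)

Events (time:±→running): 1:+→1 2:+→2 2:+→3 3:-→2 3:+→3 3:+→4 … peak 4.

4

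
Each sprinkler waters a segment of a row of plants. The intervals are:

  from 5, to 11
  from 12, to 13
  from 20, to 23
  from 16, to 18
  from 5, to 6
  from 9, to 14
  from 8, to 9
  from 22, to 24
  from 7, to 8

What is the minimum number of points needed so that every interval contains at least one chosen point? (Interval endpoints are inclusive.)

5

By right end: [5,6]  [7,8]  [8,9]  [5,11]  [12,13]  [9,14]  [16,18]  [20,23]  [22,24]
[5,6] uncovered → point at 6; [7,8] uncovered → point at 8; [12,13] uncovered → point at 13; [16,18] uncovered → point at 18; [20,23] uncovered → point at 23.
Points: 6, 8, 13, 18, 23 (5 total).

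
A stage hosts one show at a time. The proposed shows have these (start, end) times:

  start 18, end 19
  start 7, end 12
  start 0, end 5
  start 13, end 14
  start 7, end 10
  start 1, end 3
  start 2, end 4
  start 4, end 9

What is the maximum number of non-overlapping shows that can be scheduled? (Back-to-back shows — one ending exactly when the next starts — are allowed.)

4

Sort by end time and greedily take each interval whose start is ≥ the last chosen end.
Sorted by end: (1,3)  (2,4)  (0,5)  (4,9)  (7,10)  (7,12)  (13,14)  (18,19)
take (1,3); skip (0,5); take (4,9); skip (7,10); take (13,14); take (18,19).
Selected 4 shows.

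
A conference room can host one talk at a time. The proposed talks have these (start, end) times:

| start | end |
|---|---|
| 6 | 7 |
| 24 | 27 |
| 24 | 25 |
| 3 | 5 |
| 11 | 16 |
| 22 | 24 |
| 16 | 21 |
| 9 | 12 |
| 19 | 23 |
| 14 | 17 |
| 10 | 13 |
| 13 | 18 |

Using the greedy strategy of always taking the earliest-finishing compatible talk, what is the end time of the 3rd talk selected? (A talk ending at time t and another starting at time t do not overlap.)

Order by finish time; keep every interval that doesn't clash with the previous kept one.
Sorted by end: (3,5)  (6,7)  (9,12)  (10,13)  (11,16)  (14,17)  (13,18)  (16,21)  (19,23)  (22,24)  (24,25)  (24,27)
take (3,5); take (6,7); take (9,12); skip (11,16); take (14,17); skip (13,18); skip (16,21); take (19,23); take (24,25); skip (24,27).
Selected: (3,5) (6,7) (9,12) (14,17) (19,23) (24,25)

12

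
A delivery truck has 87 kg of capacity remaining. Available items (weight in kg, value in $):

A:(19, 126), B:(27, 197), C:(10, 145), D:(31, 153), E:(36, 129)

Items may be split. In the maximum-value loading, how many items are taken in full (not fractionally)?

4

Greedy by value/weight ratio, highest first.
Order: C (145/10=14.50) > B (197/27=7.30) > A (126/19=6.63) > D (153/31=4.94) > E (129/36=3.58)
Fill: take C (10 @ 145) → take B (27 @ 197) → take A (19 @ 126) → take D (31 @ 153); 87/87 used.
4 item(s) taken whole.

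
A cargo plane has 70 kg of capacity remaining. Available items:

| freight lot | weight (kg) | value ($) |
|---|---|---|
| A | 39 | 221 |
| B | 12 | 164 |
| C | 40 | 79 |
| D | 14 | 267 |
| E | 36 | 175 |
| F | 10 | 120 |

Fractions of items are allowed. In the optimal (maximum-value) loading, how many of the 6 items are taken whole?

3

Sort by value per unit weight and fill in that order.
Order: D (267/14=19.07) > B (164/12=13.67) > F (120/10=12.00) > A (221/39=5.67) > E (175/36=4.86) > C (79/40=1.98)
Fill: take D (14 @ 267) → take B (12 @ 164) → take F (10 @ 120) → take 34/39 of A → 192.67; 70/70 used.
3 item(s) taken whole; one partial (take 34/39 of A).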